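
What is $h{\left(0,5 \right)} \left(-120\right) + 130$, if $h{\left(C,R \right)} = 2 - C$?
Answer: $-110$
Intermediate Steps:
$h{\left(0,5 \right)} \left(-120\right) + 130 = \left(2 - 0\right) \left(-120\right) + 130 = \left(2 + 0\right) \left(-120\right) + 130 = 2 \left(-120\right) + 130 = -240 + 130 = -110$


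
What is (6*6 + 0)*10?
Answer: 360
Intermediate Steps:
(6*6 + 0)*10 = (36 + 0)*10 = 36*10 = 360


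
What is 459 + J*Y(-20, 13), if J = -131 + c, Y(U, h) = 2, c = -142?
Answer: -87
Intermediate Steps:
J = -273 (J = -131 - 142 = -273)
459 + J*Y(-20, 13) = 459 - 273*2 = 459 - 546 = -87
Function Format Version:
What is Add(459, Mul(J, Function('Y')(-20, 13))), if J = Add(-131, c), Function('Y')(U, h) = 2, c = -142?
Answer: -87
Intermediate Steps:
J = -273 (J = Add(-131, -142) = -273)
Add(459, Mul(J, Function('Y')(-20, 13))) = Add(459, Mul(-273, 2)) = Add(459, -546) = -87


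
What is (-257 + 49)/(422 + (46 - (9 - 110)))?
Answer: -208/569 ≈ -0.36555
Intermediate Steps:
(-257 + 49)/(422 + (46 - (9 - 110))) = -208/(422 + (46 - 1*(-101))) = -208/(422 + (46 + 101)) = -208/(422 + 147) = -208/569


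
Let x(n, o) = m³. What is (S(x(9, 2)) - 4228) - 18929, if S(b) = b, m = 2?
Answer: -23149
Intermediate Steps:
x(n, o) = 8 (x(n, o) = 2³ = 8)
(S(x(9, 2)) - 4228) - 18929 = (8 - 4228) - 18929 = -4220 - 18929 = -23149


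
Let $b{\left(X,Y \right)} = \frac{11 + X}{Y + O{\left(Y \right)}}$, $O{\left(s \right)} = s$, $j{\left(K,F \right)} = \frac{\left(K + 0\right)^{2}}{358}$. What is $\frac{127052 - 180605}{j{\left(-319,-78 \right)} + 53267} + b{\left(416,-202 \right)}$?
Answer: $- \frac{5310547555}{2581741396} \approx -2.057$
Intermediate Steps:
$j{\left(K,F \right)} = \frac{K^{2}}{358}$ ($j{\left(K,F \right)} = K^{2} \cdot \frac{1}{358} = \frac{K^{2}}{358}$)
$b{\left(X,Y \right)} = \frac{11 + X}{2 Y}$ ($b{\left(X,Y \right)} = \frac{11 + X}{Y + Y} = \frac{11 + X}{2 Y}$)
$\frac{127052 - 180605}{j{\left(-319,-78 \right)} + 53267} + b{\left(416,-202 \right)} = \frac{127052 - 180605}{\frac{\left(-319\right)^{2}}{358} + 53267} + \frac{11 + 416}{2 \left(-202\right)} = - \frac{53553}{\frac{1}{358} \cdot 101761 + 53267} + \frac{1}{2} \left(- \frac{1}{202}\right) 427 = - \frac{53553}{\frac{101761}{358} + 53267} - \frac{427}{404} = - \frac{53553}{\frac{19171347}{358}} - \frac{427}{404} = \left(-53553\right) \frac{358}{19171347} - \frac{427}{404} = - \frac{6390658}{6390449} - \frac{427}{404} = - \frac{5310547555}{2581741396}$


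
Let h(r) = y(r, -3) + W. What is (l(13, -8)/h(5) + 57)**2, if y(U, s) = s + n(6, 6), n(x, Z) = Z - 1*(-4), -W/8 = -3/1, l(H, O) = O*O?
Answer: 3352561/961 ≈ 3488.6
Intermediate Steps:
l(H, O) = O**2
W = 24 (W = -(-24)/1 = -(-24) = -8*(-3) = 24)
n(x, Z) = 4 + Z (n(x, Z) = Z + 4 = 4 + Z)
y(U, s) = 10 + s (y(U, s) = s + (4 + 6) = s + 10 = 10 + s)
h(r) = 31 (h(r) = (10 - 3) + 24 = 7 + 24 = 31)
(l(13, -8)/h(5) + 57)**2 = ((-8)**2/31 + 57)**2 = (64*(1/31) + 57)**2 = (64/31 + 57)**2 = (1831/31)**2 = 3352561/961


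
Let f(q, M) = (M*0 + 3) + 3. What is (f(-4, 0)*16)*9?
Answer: 864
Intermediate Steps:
f(q, M) = 6 (f(q, M) = (0 + 3) + 3 = 3 + 3 = 6)
(f(-4, 0)*16)*9 = (6*16)*9 = 96*9 = 864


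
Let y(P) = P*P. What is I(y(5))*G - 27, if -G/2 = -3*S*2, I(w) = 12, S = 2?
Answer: 261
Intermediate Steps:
y(P) = P²
G = 24 (G = -2*(-3*2)*2 = -(-12)*2 = -2*(-12) = 24)
I(y(5))*G - 27 = 12*24 - 27 = 288 - 27 = 261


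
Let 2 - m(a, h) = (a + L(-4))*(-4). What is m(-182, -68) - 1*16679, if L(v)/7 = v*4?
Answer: -17853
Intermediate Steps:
L(v) = 28*v (L(v) = 7*(v*4) = 7*(4*v) = 28*v)
m(a, h) = -446 + 4*a (m(a, h) = 2 - (a + 28*(-4))*(-4) = 2 - (a - 112)*(-4) = 2 - (-112 + a)*(-4) = 2 - (448 - 4*a) = 2 + (-448 + 4*a) = -446 + 4*a)
m(-182, -68) - 1*16679 = (-446 + 4*(-182)) - 1*16679 = (-446 - 728) - 16679 = -1174 - 16679 = -17853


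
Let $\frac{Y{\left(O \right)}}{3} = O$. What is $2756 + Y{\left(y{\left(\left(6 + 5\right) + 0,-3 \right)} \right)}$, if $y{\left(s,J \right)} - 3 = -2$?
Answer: $2759$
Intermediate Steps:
$y{\left(s,J \right)} = 1$ ($y{\left(s,J \right)} = 3 - 2 = 1$)
$Y{\left(O \right)} = 3 O$
$2756 + Y{\left(y{\left(\left(6 + 5\right) + 0,-3 \right)} \right)} = 2756 + 3 \cdot 1 = 2756 + 3 = 2759$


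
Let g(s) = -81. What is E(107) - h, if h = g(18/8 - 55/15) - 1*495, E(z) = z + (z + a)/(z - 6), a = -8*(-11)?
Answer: 69178/101 ≈ 684.93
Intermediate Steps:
a = 88
E(z) = z + (88 + z)/(-6 + z) (E(z) = z + (z + 88)/(z - 6) = z + (88 + z)/(-6 + z))
h = -576 (h = -81 - 1*495 = -81 - 495 = -576)
E(107) - h = (88 + 107**2 - 5*107)/(-6 + 107) - 1*(-576) = (88 + 11449 - 535)/101 + 576 = (1/101)*11002 + 576 = 11002/101 + 576 = 69178/101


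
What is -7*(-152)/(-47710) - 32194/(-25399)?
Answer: 754475602/605893145 ≈ 1.2452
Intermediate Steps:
-7*(-152)/(-47710) - 32194/(-25399) = 1064*(-1/47710) - 32194*(-1/25399) = -532/23855 + 32194/25399 = 754475602/605893145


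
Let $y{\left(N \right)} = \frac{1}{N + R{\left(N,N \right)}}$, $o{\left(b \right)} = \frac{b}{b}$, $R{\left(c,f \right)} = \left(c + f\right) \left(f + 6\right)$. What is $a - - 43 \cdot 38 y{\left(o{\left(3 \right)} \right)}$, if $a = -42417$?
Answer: $- \frac{634621}{15} \approx -42308.0$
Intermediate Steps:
$R{\left(c,f \right)} = \left(6 + f\right) \left(c + f\right)$ ($R{\left(c,f \right)} = \left(c + f\right) \left(6 + f\right) = \left(6 + f\right) \left(c + f\right)$)
$o{\left(b \right)} = 1$
$y{\left(N \right)} = \frac{1}{2 N^{2} + 13 N}$ ($y{\left(N \right)} = \frac{1}{N + \left(N^{2} + 6 N + 6 N + N N\right)} = \frac{1}{N + \left(N^{2} + 6 N + 6 N + N^{2}\right)} = \frac{1}{N + \left(2 N^{2} + 12 N\right)} = \frac{1}{2 N^{2} + 13 N}$)
$a - - 43 \cdot 38 y{\left(o{\left(3 \right)} \right)} = -42417 - - 43 \cdot 38 \frac{1}{1 \left(13 + 2 \cdot 1\right)} = -42417 - - 43 \cdot 38 \cdot 1 \frac{1}{13 + 2} = -42417 - - 43 \cdot 38 \cdot 1 \cdot \frac{1}{15} = -42417 - - 43 \cdot 38 \cdot \frac{1}{15} = -42417 - \left(-43\right) \frac{38}{15} = -42417 - - \frac{1634}{15} = -42417 + \frac{1634}{15} = - \frac{634621}{15}$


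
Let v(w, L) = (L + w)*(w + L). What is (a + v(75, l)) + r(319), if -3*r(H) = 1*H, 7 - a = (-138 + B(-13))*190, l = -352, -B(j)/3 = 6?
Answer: 318809/3 ≈ 1.0627e+5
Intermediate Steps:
B(j) = -18 (B(j) = -3*6 = -18)
v(w, L) = (L + w)² (v(w, L) = (L + w)*(L + w) = (L + w)²)
a = 29647 (a = 7 - (-138 - 18)*190 = 7 - (-156)*190 = 7 - 1*(-29640) = 7 + 29640 = 29647)
r(H) = -H/3
(a + v(75, l)) + r(319) = (29647 + (-352 + 75)²) - ⅓*319 = (29647 + (-277)²) - 319/3 = (29647 + 76729) - 319/3 = 106376 - 319/3 = 318809/3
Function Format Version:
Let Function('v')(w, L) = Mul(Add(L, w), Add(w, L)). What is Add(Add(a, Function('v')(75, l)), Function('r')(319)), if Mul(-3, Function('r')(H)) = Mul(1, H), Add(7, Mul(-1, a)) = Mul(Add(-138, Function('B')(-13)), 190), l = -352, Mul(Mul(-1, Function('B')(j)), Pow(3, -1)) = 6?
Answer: Rational(318809, 3) ≈ 1.0627e+5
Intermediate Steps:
Function('B')(j) = -18 (Function('B')(j) = Mul(-3, 6) = -18)
Function('v')(w, L) = Pow(Add(L, w), 2) (Function('v')(w, L) = Mul(Add(L, w), Add(L, w)) = Pow(Add(L, w), 2))
a = 29647 (a = Add(7, Mul(-1, Mul(Add(-138, -18), 190))) = Add(7, Mul(-1, Mul(-156, 190))) = Add(7, Mul(-1, -29640)) = Add(7, 29640) = 29647)
Function('r')(H) = Mul(Rational(-1, 3), H) (Function('r')(H) = Mul(Rational(-1, 3), Mul(1, H)) = Mul(Rational(-1, 3), H))
Add(Add(a, Function('v')(75, l)), Function('r')(319)) = Add(Add(29647, Pow(Add(-352, 75), 2)), Mul(Rational(-1, 3), 319)) = Add(Add(29647, Pow(-277, 2)), Rational(-319, 3)) = Add(Add(29647, 76729), Rational(-319, 3)) = Add(106376, Rational(-319, 3)) = Rational(318809, 3)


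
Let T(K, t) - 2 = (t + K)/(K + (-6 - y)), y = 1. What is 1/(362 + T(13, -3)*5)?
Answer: 3/1141 ≈ 0.0026293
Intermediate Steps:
T(K, t) = 2 + (K + t)/(-7 + K) (T(K, t) = 2 + (t + K)/(K + (-6 - 1*1)) = 2 + (K + t)/(K + (-6 - 1)) = 2 + (K + t)/(K - 7) = 2 + (K + t)/(-7 + K))
1/(362 + T(13, -3)*5) = 1/(362 + ((14 - 1*(-3) - 3*13)/(7 - 1*13))*5) = 1/(362 + ((14 + 3 - 39)/(7 - 13))*5) = 1/(362 + (-22/(-6))*5) = 1/(362 - ⅙*(-22)*5) = 1/(362 + (11/3)*5) = 1/(362 + 55/3) = 1/(1141/3) = 3/1141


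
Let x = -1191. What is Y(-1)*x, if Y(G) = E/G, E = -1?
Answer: -1191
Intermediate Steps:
Y(G) = -1/G
Y(-1)*x = -1/(-1)*(-1191) = -1*(-1)*(-1191) = 1*(-1191) = -1191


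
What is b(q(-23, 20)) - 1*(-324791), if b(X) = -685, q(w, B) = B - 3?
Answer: 324106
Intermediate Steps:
q(w, B) = -3 + B
b(q(-23, 20)) - 1*(-324791) = -685 - 1*(-324791) = -685 + 324791 = 324106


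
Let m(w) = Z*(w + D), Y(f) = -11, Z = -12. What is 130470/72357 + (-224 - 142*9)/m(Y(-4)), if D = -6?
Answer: -13677389/2460138 ≈ -5.5596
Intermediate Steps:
m(w) = 72 - 12*w (m(w) = -12*(w - 6) = -12*(-6 + w) = 72 - 12*w)
130470/72357 + (-224 - 142*9)/m(Y(-4)) = 130470/72357 + (-224 - 142*9)/(72 - 12*(-11)) = 130470*(1/72357) + (-224 - 1278)/(72 + 132) = 43490/24119 - 1502/204 = 43490/24119 - 1502*1/204 = 43490/24119 - 751/102 = -13677389/2460138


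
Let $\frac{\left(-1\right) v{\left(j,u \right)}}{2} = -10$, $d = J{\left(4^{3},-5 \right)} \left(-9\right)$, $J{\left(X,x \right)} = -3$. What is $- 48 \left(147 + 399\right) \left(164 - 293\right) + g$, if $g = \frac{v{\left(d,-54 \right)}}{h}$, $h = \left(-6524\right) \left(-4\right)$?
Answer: $\frac{22056547973}{6524} \approx 3.3808 \cdot 10^{6}$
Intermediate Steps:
$h = 26096$
$d = 27$ ($d = \left(-3\right) \left(-9\right) = 27$)
$v{\left(j,u \right)} = 20$ ($v{\left(j,u \right)} = \left(-2\right) \left(-10\right) = 20$)
$g = \frac{5}{6524}$ ($g = \frac{20}{26096} = 20 \cdot \frac{1}{26096} = \frac{5}{6524} \approx 0.0007664$)
$- 48 \left(147 + 399\right) \left(164 - 293\right) + g = - 48 \left(147 + 399\right) \left(164 - 293\right) + \frac{5}{6524} = - 48 \cdot 546 \left(-129\right) + \frac{5}{6524} = \left(-48\right) \left(-70434\right) + \frac{5}{6524} = 3380832 + \frac{5}{6524} = \frac{22056547973}{6524}$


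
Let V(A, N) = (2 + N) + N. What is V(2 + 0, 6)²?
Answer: 196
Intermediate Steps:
V(A, N) = 2 + 2*N
V(2 + 0, 6)² = (2 + 2*6)² = (2 + 12)² = 14² = 196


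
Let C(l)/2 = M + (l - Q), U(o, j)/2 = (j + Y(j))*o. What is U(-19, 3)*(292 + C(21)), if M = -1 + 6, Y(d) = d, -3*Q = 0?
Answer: -78432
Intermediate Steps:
Q = 0 (Q = -1/3*0 = 0)
M = 5
U(o, j) = 4*j*o (U(o, j) = 2*((j + j)*o) = 2*((2*j)*o) = 2*(2*j*o) = 4*j*o)
C(l) = 10 + 2*l (C(l) = 2*(5 + (l - 1*0)) = 2*(5 + (l + 0)) = 2*(5 + l) = 10 + 2*l)
U(-19, 3)*(292 + C(21)) = (4*3*(-19))*(292 + (10 + 2*21)) = -228*(292 + (10 + 42)) = -228*(292 + 52) = -228*344 = -78432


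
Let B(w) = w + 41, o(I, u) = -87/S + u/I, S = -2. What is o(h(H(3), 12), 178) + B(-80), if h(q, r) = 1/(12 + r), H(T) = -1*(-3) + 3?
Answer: 8553/2 ≈ 4276.5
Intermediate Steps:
H(T) = 6 (H(T) = 3 + 3 = 6)
o(I, u) = 87/2 + u/I (o(I, u) = -87/(-2) + u/I = -87*(-1/2) + u/I = 87/2 + u/I)
B(w) = 41 + w
o(h(H(3), 12), 178) + B(-80) = (87/2 + 178/(1/(12 + 12))) + (41 - 80) = (87/2 + 178/(1/24)) - 39 = (87/2 + 178*24) - 39 = (87/2 + 4272) - 39 = 8631/2 - 39 = 8553/2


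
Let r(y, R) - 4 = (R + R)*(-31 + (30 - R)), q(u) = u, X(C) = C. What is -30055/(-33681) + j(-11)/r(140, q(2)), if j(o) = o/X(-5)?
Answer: 831709/1347240 ≈ 0.61734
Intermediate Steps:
j(o) = -o/5 (j(o) = o/(-5) = o*(-⅕) = -o/5)
r(y, R) = 4 + 2*R*(-1 - R) (r(y, R) = 4 + (R + R)*(-31 + (30 - R)) = 4 + (2*R)*(-1 - R) = 4 + 2*R*(-1 - R))
-30055/(-33681) + j(-11)/r(140, q(2)) = -30055/(-33681) + (-⅕*(-11))/(4 - 2*2 - 2*2²) = -30055*(-1/33681) + 11/(5*(4 - 4 - 2*4)) = 30055/33681 + 11/(5*(4 - 4 - 8)) = 30055/33681 + (11/5)/(-8) = 30055/33681 + (11/5)*(-⅛) = 30055/33681 - 11/40 = 831709/1347240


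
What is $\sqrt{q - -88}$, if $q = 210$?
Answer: $\sqrt{298} \approx 17.263$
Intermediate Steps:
$\sqrt{q - -88} = \sqrt{210 - -88} = \sqrt{210 + 88} = \sqrt{298}$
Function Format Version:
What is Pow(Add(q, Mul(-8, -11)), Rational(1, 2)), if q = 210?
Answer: Pow(298, Rational(1, 2)) ≈ 17.263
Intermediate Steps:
Pow(Add(q, Mul(-8, -11)), Rational(1, 2)) = Pow(Add(210, Mul(-8, -11)), Rational(1, 2)) = Pow(Add(210, 88), Rational(1, 2)) = Pow(298, Rational(1, 2))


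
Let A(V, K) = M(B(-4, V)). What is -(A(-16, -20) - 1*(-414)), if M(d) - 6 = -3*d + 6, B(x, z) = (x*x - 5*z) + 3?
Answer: -129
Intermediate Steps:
B(x, z) = 3 + x**2 - 5*z (B(x, z) = (x**2 - 5*z) + 3 = 3 + x**2 - 5*z)
M(d) = 12 - 3*d (M(d) = 6 + (-3*d + 6) = 6 + (6 - 3*d) = 12 - 3*d)
A(V, K) = -45 + 15*V (A(V, K) = 12 - 3*(3 + (-4)**2 - 5*V) = 12 - 3*(3 + 16 - 5*V) = 12 - 3*(19 - 5*V) = 12 + (-57 + 15*V) = -45 + 15*V)
-(A(-16, -20) - 1*(-414)) = -((-45 + 15*(-16)) - 1*(-414)) = -((-45 - 240) + 414) = -(-285 + 414) = -1*129 = -129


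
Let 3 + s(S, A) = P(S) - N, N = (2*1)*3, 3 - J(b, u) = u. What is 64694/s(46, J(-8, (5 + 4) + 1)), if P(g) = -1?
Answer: -32347/5 ≈ -6469.4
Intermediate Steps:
J(b, u) = 3 - u
N = 6 (N = 2*3 = 6)
s(S, A) = -10 (s(S, A) = -3 + (-1 - 1*6) = -3 + (-1 - 6) = -3 - 7 = -10)
64694/s(46, J(-8, (5 + 4) + 1)) = 64694/(-10) = 64694*(-1/10) = -32347/5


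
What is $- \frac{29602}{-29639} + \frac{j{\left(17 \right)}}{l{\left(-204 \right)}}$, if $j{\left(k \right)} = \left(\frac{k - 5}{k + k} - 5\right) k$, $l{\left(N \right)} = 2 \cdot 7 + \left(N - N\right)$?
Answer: $- \frac{1927053}{414946} \approx -4.6441$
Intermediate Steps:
$l{\left(N \right)} = 14$ ($l{\left(N \right)} = 14 + 0 = 14$)
$j{\left(k \right)} = k \left(-5 + \frac{-5 + k}{2 k}\right)$ ($j{\left(k \right)} = \left(\frac{-5 + k}{2 k} - 5\right) k = \left(-5 + \frac{-5 + k}{2 k}\right) k = k \left(-5 + \frac{-5 + k}{2 k}\right)$)
$- \frac{29602}{-29639} + \frac{j{\left(17 \right)}}{l{\left(-204 \right)}} = - \frac{29602}{-29639} + \frac{- \frac{5}{2} - \frac{153}{2}}{14} = \left(-29602\right) \left(- \frac{1}{29639}\right) + \left(- \frac{5}{2} - \frac{153}{2}\right) \frac{1}{14} = \frac{29602}{29639} - \frac{79}{14} = - \frac{1927053}{414946}$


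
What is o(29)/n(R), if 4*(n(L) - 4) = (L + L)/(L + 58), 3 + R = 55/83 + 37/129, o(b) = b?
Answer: 34744958/4770453 ≈ 7.2834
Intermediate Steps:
R = -21955/10707 (R = -3 + (55/83 + 37/129) = -3 + 10166/10707 = -21955/10707 ≈ -2.0505)
n(L) = 4 + L/(2*(58 + L)) (n(L) = 4 + ((L + L)/(L + 58))/4 = 4 + ((2*L)/(58 + L))/4 = 4 + (2*L/(58 + L))/4 = 4 + L/(2*(58 + L)))
o(29)/n(R) = 29/(((464 + 9*(-21955/10707))/(2*(58 - 21955/10707)))) = 29/(((464 - 65865/3569)/(2*(599051/10707)))) = 29/(((½)*(10707/599051)*(1590151/3569))) = 29/(4770453/1198102) = 29*(1198102/4770453) = 34744958/4770453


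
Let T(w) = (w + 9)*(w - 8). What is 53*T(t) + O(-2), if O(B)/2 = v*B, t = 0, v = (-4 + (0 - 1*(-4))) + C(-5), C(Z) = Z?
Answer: -3796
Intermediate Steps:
v = -5 (v = (-4 + (0 - 1*(-4))) - 5 = (-4 + (0 + 4)) - 5 = (-4 + 4) - 5 = 0 - 5 = -5)
T(w) = (-8 + w)*(9 + w) (T(w) = (9 + w)*(-8 + w) = (-8 + w)*(9 + w))
O(B) = -10*B (O(B) = 2*(-5*B) = -10*B)
53*T(t) + O(-2) = 53*(-72 + 0 + 0²) - 10*(-2) = 53*(-72 + 0 + 0) + 20 = 53*(-72) + 20 = -3816 + 20 = -3796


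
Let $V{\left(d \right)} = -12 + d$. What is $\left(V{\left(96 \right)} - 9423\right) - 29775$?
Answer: $-39114$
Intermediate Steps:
$\left(V{\left(96 \right)} - 9423\right) - 29775 = \left(\left(-12 + 96\right) - 9423\right) - 29775 = \left(84 - 9423\right) - 29775 = -9339 - 29775 = -39114$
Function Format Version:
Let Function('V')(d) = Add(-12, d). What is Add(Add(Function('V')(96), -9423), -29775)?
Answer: -39114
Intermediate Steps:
Add(Add(Function('V')(96), -9423), -29775) = Add(Add(Add(-12, 96), -9423), -29775) = Add(Add(84, -9423), -29775) = Add(-9339, -29775) = -39114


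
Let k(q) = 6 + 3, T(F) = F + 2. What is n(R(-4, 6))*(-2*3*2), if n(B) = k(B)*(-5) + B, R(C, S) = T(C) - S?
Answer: 636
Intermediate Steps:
T(F) = 2 + F
k(q) = 9
R(C, S) = 2 + C - S (R(C, S) = (2 + C) - S = 2 + C - S)
n(B) = -45 + B (n(B) = 9*(-5) + B = -45 + B)
n(R(-4, 6))*(-2*3*2) = (-45 + (2 - 4 - 1*6))*(-2*3*2) = (-45 + (2 - 4 - 6))*(-6*2) = (-45 - 8)*(-12) = -53*(-12) = 636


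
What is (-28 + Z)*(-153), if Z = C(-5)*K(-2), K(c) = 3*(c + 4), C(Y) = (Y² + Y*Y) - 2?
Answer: -39780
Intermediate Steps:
C(Y) = -2 + 2*Y² (C(Y) = (Y² + Y²) - 2 = 2*Y² - 2 = -2 + 2*Y²)
K(c) = 12 + 3*c (K(c) = 3*(4 + c) = 12 + 3*c)
Z = 288 (Z = (-2 + 2*(-5)²)*(12 + 3*(-2)) = (-2 + 2*25)*(12 - 6) = (-2 + 50)*6 = 48*6 = 288)
(-28 + Z)*(-153) = (-28 + 288)*(-153) = 260*(-153) = -39780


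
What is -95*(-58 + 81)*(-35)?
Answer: 76475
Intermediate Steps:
-95*(-58 + 81)*(-35) = -95*23*(-35) = -2185*(-35) = 76475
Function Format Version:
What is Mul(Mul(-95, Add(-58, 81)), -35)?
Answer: 76475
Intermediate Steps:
Mul(Mul(-95, Add(-58, 81)), -35) = Mul(Mul(-95, 23), -35) = Mul(-2185, -35) = 76475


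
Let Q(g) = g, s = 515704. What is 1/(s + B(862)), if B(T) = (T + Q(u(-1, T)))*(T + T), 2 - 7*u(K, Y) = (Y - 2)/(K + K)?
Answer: 7/14757312 ≈ 4.7434e-7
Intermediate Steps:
u(K, Y) = 2/7 - (-2 + Y)/(14*K) (u(K, Y) = 2/7 - (Y - 2)/(7*(K + K)) = 2/7 - (-2 + Y)/(7*(2*K)) = 2/7 - (-2 + Y)*1/(2*K)/7 = 2/7 - (-2 + Y)/(14*K))
B(T) = 2*T*(1/7 + 15*T/14) (B(T) = (T + (1/14)*(2 - T + 4*(-1))/(-1))*(T + T) = (T + (1/14)*(-1)*(2 - T - 4))*(2*T) = (T + (1/14)*(-1)*(-2 - T))*(2*T) = (T + (1/7 + T/14))*(2*T) = (1/7 + 15*T/14)*(2*T) = 2*T*(1/7 + 15*T/14))
1/(s + B(862)) = 1/(515704 + (1/7)*862*(2 + 15*862)) = 1/(515704 + (1/7)*862*(2 + 12930)) = 1/(515704 + (1/7)*862*12932) = 1/(515704 + 11147384/7) = 1/(14757312/7) = 7/14757312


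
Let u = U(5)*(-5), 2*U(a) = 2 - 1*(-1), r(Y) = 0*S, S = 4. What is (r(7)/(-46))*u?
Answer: 0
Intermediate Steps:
r(Y) = 0 (r(Y) = 0*4 = 0)
U(a) = 3/2 (U(a) = (2 - 1*(-1))/2 = (2 + 1)/2 = (½)*3 = 3/2)
u = -15/2 (u = (3/2)*(-5) = -15/2 ≈ -7.5000)
(r(7)/(-46))*u = (0/(-46))*(-15/2) = -1/46*0*(-15/2) = 0*(-15/2) = 0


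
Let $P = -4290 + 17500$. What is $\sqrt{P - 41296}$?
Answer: $i \sqrt{28086} \approx 167.59 i$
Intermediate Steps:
$P = 13210$
$\sqrt{P - 41296} = \sqrt{13210 - 41296} = \sqrt{-28086} = i \sqrt{28086}$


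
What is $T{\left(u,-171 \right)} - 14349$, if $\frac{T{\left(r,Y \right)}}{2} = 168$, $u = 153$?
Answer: $-14013$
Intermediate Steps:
$T{\left(r,Y \right)} = 336$ ($T{\left(r,Y \right)} = 2 \cdot 168 = 336$)
$T{\left(u,-171 \right)} - 14349 = 336 - 14349 = -14013$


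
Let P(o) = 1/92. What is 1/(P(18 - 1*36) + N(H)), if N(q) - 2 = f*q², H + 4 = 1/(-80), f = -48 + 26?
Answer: -73600/25921373 ≈ -0.0028394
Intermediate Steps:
f = -22
P(o) = 1/92
H = -321/80 (H = -4 + 1/(-80) = -4 - 1/80 = -321/80 ≈ -4.0125)
N(q) = 2 - 22*q²
1/(P(18 - 1*36) + N(H)) = 1/(1/92 + (2 - 22*(-321/80)²)) = 1/(1/92 + (2 - 22*103041/6400)) = 1/(1/92 + (2 - 1133451/3200)) = 1/(1/92 - 1127051/3200) = 1/(-25921373/73600) = -73600/25921373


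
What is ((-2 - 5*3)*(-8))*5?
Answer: 680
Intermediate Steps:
((-2 - 5*3)*(-8))*5 = ((-2 - 15)*(-8))*5 = -17*(-8)*5 = 136*5 = 680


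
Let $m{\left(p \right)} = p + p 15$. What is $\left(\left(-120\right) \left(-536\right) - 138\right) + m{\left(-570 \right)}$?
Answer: $55062$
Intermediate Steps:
$m{\left(p \right)} = 16 p$ ($m{\left(p \right)} = p + 15 p = 16 p$)
$\left(\left(-120\right) \left(-536\right) - 138\right) + m{\left(-570 \right)} = \left(\left(-120\right) \left(-536\right) - 138\right) + 16 \left(-570\right) = \left(64320 - 138\right) - 9120 = 64182 - 9120 = 55062$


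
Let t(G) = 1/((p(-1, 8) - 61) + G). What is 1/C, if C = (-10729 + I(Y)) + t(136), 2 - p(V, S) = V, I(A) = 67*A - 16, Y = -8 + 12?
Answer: -78/817205 ≈ -9.5447e-5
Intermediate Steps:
Y = 4
I(A) = -16 + 67*A
p(V, S) = 2 - V
t(G) = 1/(-58 + G) (t(G) = 1/(((2 - 1*(-1)) - 61) + G) = 1/(((2 + 1) - 61) + G) = 1/((3 - 61) + G) = 1/(-58 + G))
C = -817205/78 (C = (-10729 + (-16 + 67*4)) + 1/(-58 + 136) = (-10729 + (-16 + 268)) + 1/78 = (-10729 + 252) + 1/78 = -10477 + 1/78 = -817205/78 ≈ -10477.)
1/C = 1/(-817205/78) = -78/817205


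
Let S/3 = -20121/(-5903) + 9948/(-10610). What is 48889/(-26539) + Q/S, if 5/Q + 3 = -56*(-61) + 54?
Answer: -39343342913215862/21359472636129237 ≈ -1.8420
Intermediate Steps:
Q = 5/3467 (Q = 5/(-3 + (-56*(-61) + 54)) = 5/(-3 + (3416 + 54)) = 5/(-3 + 3470) = 5/3467 ≈ 0.0014422)
S = 232141149/31315415 (S = 3*(-20121/(-5903) + 9948/(-10610)) = 3*(-20121*(-1/5903) + 9948*(-1/10610)) = 3*(20121/5903 - 4974/5305) = 3*(77380383/31315415) = 232141149/31315415 ≈ 7.4130)
48889/(-26539) + Q/S = 48889/(-26539) + 5/(3467*(232141149/31315415)) = 48889*(-1/26539) + (5/3467)*(31315415/232141149) = -48889/26539 + 156577075/804833363583 = -39343342913215862/21359472636129237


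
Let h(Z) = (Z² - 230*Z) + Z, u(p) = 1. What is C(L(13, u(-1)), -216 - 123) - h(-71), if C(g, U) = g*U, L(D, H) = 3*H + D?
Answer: -26724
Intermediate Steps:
L(D, H) = D + 3*H
h(Z) = Z² - 229*Z
C(g, U) = U*g
C(L(13, u(-1)), -216 - 123) - h(-71) = (-216 - 123)*(13 + 3*1) - (-71)*(-229 - 71) = -339*(13 + 3) - (-71)*(-300) = -339*16 - 1*21300 = -5424 - 21300 = -26724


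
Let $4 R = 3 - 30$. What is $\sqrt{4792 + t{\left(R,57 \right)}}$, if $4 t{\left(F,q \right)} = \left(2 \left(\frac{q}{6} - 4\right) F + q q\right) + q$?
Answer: $\frac{\sqrt{89599}}{4} \approx 74.833$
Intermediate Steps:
$R = - \frac{27}{4}$ ($R = \frac{3 - 30}{4} = \frac{1}{4} \left(-27\right) = - \frac{27}{4} \approx -6.75$)
$t{\left(F,q \right)} = \frac{q}{4} + \frac{q^{2}}{4} + \frac{F \left(-8 + \frac{q}{3}\right)}{4}$ ($t{\left(F,q \right)} = \frac{\left(2 \left(\frac{q}{6} - 4\right) F + q q\right) + q}{4} = \frac{\left(2 \left(q \frac{1}{6} - 4\right) F + q^{2}\right) + q}{4} = \frac{\left(2 \left(\frac{q}{6} - 4\right) F + q^{2}\right) + q}{4} = \frac{\left(2 \left(-4 + \frac{q}{6}\right) F + q^{2}\right) + q}{4} = \frac{\left(\left(-8 + \frac{q}{3}\right) F + q^{2}\right) + q}{4} = \frac{\left(F \left(-8 + \frac{q}{3}\right) + q^{2}\right) + q}{4} = \frac{\left(q^{2} + F \left(-8 + \frac{q}{3}\right)\right) + q}{4} = \frac{q + q^{2} + F \left(-8 + \frac{q}{3}\right)}{4} = \frac{q}{4} + \frac{q^{2}}{4} + \frac{F \left(-8 + \frac{q}{3}\right)}{4}$)
$\sqrt{4792 + t{\left(R,57 \right)}} = \sqrt{4792 + \left(\left(-2\right) \left(- \frac{27}{4}\right) + \frac{1}{4} \cdot 57 + \frac{57^{2}}{4} + \frac{1}{12} \left(- \frac{27}{4}\right) 57\right)} = \sqrt{4792 + \left(\frac{27}{2} + \frac{57}{4} + \frac{1}{4} \cdot 3249 - \frac{513}{16}\right)} = \sqrt{4792 + \left(\frac{27}{2} + \frac{57}{4} + \frac{3249}{4} - \frac{513}{16}\right)} = \sqrt{4792 + \frac{12927}{16}} = \sqrt{\frac{89599}{16}} = \frac{\sqrt{89599}}{4}$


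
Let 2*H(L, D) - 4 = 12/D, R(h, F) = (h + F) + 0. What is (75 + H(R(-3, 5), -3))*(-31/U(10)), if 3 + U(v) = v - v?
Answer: 775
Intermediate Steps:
U(v) = -3 (U(v) = -3 + (v - v) = -3 + 0 = -3)
R(h, F) = F + h (R(h, F) = (F + h) + 0 = F + h)
H(L, D) = 2 + 6/D (H(L, D) = 2 + (12/D)/2 = 2 + 6/D)
(75 + H(R(-3, 5), -3))*(-31/U(10)) = (75 + (2 + 6/(-3)))*(-31/(-3)) = (75 + (2 + 6*(-⅓)))*(-31*(-⅓)) = (75 + (2 - 2))*(31/3) = (75 + 0)*(31/3) = 75*(31/3) = 775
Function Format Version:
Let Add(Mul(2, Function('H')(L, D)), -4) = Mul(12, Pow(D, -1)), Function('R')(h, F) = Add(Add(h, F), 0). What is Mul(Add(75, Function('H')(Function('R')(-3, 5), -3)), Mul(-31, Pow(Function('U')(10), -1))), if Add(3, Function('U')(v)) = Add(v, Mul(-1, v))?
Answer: 775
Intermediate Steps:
Function('U')(v) = -3 (Function('U')(v) = Add(-3, Add(v, Mul(-1, v))) = Add(-3, 0) = -3)
Function('R')(h, F) = Add(F, h) (Function('R')(h, F) = Add(Add(F, h), 0) = Add(F, h))
Function('H')(L, D) = Add(2, Mul(6, Pow(D, -1))) (Function('H')(L, D) = Add(2, Mul(Rational(1, 2), Mul(12, Pow(D, -1)))) = Add(2, Mul(6, Pow(D, -1))))
Mul(Add(75, Function('H')(Function('R')(-3, 5), -3)), Mul(-31, Pow(Function('U')(10), -1))) = Mul(Add(75, Add(2, Mul(6, Pow(-3, -1)))), Mul(-31, Pow(-3, -1))) = Mul(Add(75, Add(2, Mul(6, Rational(-1, 3)))), Mul(-31, Rational(-1, 3))) = Mul(Add(75, Add(2, -2)), Rational(31, 3)) = Mul(Add(75, 0), Rational(31, 3)) = Mul(75, Rational(31, 3)) = 775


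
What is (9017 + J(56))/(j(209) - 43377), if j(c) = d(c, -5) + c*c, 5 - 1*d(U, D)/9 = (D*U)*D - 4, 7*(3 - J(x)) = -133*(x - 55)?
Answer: -9039/46640 ≈ -0.19380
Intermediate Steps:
J(x) = -1042 + 19*x (J(x) = 3 - (-19)*(x - 55) = 3 - (-19)*(-55 + x) = 3 - (7315 - 133*x)/7 = 3 + (-1045 + 19*x) = -1042 + 19*x)
d(U, D) = 81 - 9*U*D**2 (d(U, D) = 45 - 9*((D*U)*D - 4) = 45 - 9*(U*D**2 - 4) = 45 - 9*(-4 + U*D**2) = 45 + (36 - 9*U*D**2) = 81 - 9*U*D**2)
j(c) = 81 + c**2 - 225*c (j(c) = (81 - 9*c*(-5)**2) + c*c = (81 - 9*c*25) + c**2 = (81 - 225*c) + c**2 = 81 + c**2 - 225*c)
(9017 + J(56))/(j(209) - 43377) = (9017 + (-1042 + 19*56))/((81 + 209**2 - 225*209) - 43377) = (9017 + (-1042 + 1064))/((81 + 43681 - 47025) - 43377) = (9017 + 22)/(-3263 - 43377) = 9039/(-46640) = 9039*(-1/46640) = -9039/46640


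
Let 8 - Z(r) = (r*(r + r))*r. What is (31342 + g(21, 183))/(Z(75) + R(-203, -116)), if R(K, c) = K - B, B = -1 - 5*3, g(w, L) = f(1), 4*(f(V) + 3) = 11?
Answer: -4323/116404 ≈ -0.037138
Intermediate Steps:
f(V) = -1/4 (f(V) = -3 + (1/4)*11 = -3 + 11/4 = -1/4)
g(w, L) = -1/4
B = -16 (B = -1 - 15 = -16)
Z(r) = 8 - 2*r**3 (Z(r) = 8 - r*(r + r)*r = 8 - r*(2*r)*r = 8 - 2*r**2*r = 8 - 2*r**3)
R(K, c) = 16 + K (R(K, c) = K - 1*(-16) = K + 16 = 16 + K)
(31342 + g(21, 183))/(Z(75) + R(-203, -116)) = (31342 - 1/4)/((8 - 2*75**3) + (16 - 203)) = 125367/(4*((8 - 2*421875) - 187)) = 125367/(4*((8 - 843750) - 187)) = 125367/(4*(-843742 - 187)) = (125367/4)/(-843929) = (125367/4)*(-1/843929) = -4323/116404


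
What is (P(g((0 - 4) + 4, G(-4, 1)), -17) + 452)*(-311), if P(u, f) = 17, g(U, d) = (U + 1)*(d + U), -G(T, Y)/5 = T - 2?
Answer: -145859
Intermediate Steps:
G(T, Y) = 10 - 5*T (G(T, Y) = -5*(T - 2) = -5*(-2 + T) = 10 - 5*T)
g(U, d) = (1 + U)*(U + d)
(P(g((0 - 4) + 4, G(-4, 1)), -17) + 452)*(-311) = (17 + 452)*(-311) = 469*(-311) = -145859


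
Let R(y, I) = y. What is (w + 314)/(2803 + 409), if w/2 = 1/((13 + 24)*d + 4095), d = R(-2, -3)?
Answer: 315649/3228863 ≈ 0.097759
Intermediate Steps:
d = -2
w = 2/4021 (w = 2/((13 + 24)*(-2) + 4095) = 2/(37*(-2) + 4095) = 2/(-74 + 4095) = 2/4021 ≈ 0.00049739)
(w + 314)/(2803 + 409) = (2/4021 + 314)/(2803 + 409) = (1262596/4021)/3212 = (1262596/4021)*(1/3212) = 315649/3228863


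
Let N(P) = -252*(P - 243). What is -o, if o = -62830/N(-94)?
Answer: 31415/42462 ≈ 0.73984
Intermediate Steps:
N(P) = 61236 - 252*P (N(P) = -252*(-243 + P) = 61236 - 252*P)
o = -31415/42462 (o = -62830/(61236 - 252*(-94)) = -62830/(61236 + 23688) = -62830/84924 = -62830*1/84924 = -31415/42462 ≈ -0.73984)
-o = -1*(-31415/42462) = 31415/42462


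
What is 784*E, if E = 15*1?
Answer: 11760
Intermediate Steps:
E = 15
784*E = 784*15 = 11760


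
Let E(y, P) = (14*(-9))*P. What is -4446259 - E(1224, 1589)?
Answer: -4246045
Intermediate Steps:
E(y, P) = -126*P
-4446259 - E(1224, 1589) = -4446259 - (-126)*1589 = -4446259 - 1*(-200214) = -4446259 + 200214 = -4246045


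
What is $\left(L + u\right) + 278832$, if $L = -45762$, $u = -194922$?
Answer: $38148$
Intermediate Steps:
$\left(L + u\right) + 278832 = \left(-45762 - 194922\right) + 278832 = -240684 + 278832 = 38148$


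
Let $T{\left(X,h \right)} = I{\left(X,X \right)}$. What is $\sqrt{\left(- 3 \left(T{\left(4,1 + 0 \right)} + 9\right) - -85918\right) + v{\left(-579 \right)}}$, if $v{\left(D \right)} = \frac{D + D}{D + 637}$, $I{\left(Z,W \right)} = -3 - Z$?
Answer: $\frac{\sqrt{72235201}}{29} \approx 293.07$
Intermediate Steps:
$T{\left(X,h \right)} = -3 - X$
$v{\left(D \right)} = \frac{2 D}{637 + D}$
$\sqrt{\left(- 3 \left(T{\left(4,1 + 0 \right)} + 9\right) - -85918\right) + v{\left(-579 \right)}} = \sqrt{\left(- 3 \left(\left(-3 - 4\right) + 9\right) - -85918\right) + 2 \left(-579\right) \frac{1}{637 - 579}} = \sqrt{\left(- 3 \left(\left(-3 - 4\right) + 9\right) + 85918\right) + 2 \left(-579\right) \frac{1}{58}} = \sqrt{\left(- 3 \left(-7 + 9\right) + 85918\right) + 2 \left(-579\right) \frac{1}{58}} = \sqrt{\left(\left(-3\right) 2 + 85918\right) - \frac{579}{29}} = \sqrt{\left(-6 + 85918\right) - \frac{579}{29}} = \sqrt{85912 - \frac{579}{29}} = \sqrt{\frac{2490869}{29}} = \frac{\sqrt{72235201}}{29}$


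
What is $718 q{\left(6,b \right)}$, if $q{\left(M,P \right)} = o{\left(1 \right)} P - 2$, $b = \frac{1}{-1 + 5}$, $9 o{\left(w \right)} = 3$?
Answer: $- \frac{8257}{6} \approx -1376.2$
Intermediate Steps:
$o{\left(w \right)} = \frac{1}{3}$ ($o{\left(w \right)} = \frac{1}{9} \cdot 3 = \frac{1}{3}$)
$b = \frac{1}{4} \approx 0.25$
$q{\left(M,P \right)} = -2 + \frac{P}{3}$ ($q{\left(M,P \right)} = \frac{P}{3} - 2 = -2 + \frac{P}{3}$)
$718 q{\left(6,b \right)} = 718 \left(-2 + \frac{1}{3} \cdot \frac{1}{4}\right) = 718 \left(-2 + \frac{1}{12}\right) = 718 \left(- \frac{23}{12}\right) = - \frac{8257}{6}$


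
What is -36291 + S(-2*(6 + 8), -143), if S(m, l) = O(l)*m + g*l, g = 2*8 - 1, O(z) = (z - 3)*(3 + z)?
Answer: -610756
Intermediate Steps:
O(z) = (-3 + z)*(3 + z)
g = 15 (g = 16 - 1 = 15)
S(m, l) = 15*l + m*(-9 + l²) (S(m, l) = (-9 + l²)*m + 15*l = m*(-9 + l²) + 15*l = 15*l + m*(-9 + l²))
-36291 + S(-2*(6 + 8), -143) = -36291 + (15*(-143) + (-2*(6 + 8))*(-9 + (-143)²)) = -36291 + (-2145 + (-2*14)*(-9 + 20449)) = -36291 + (-2145 - 28*20440) = -36291 + (-2145 - 572320) = -36291 - 574465 = -610756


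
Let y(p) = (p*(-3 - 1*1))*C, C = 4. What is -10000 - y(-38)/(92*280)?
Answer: -8050019/805 ≈ -10000.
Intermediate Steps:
y(p) = -16*p (y(p) = (p*(-3 - 1*1))*4 = (p*(-3 - 1))*4 = (p*(-4))*4 = -4*p*4 = -16*p)
-10000 - y(-38)/(92*280) = -10000 - (-16*(-38))/(92*280) = -10000 - 608/25760 = -10000 - 1*19/805 = -10000 - 19/805 = -8050019/805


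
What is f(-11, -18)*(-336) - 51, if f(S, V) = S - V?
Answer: -2403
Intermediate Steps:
f(-11, -18)*(-336) - 51 = (-11 - 1*(-18))*(-336) - 51 = (-11 + 18)*(-336) - 51 = 7*(-336) - 51 = -2352 - 51 = -2403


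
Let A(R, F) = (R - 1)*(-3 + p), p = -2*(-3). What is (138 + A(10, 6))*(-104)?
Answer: -17160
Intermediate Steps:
p = 6
A(R, F) = -3 + 3*R (A(R, F) = (R - 1)*(-3 + 6) = (-1 + R)*3 = -3 + 3*R)
(138 + A(10, 6))*(-104) = (138 + (-3 + 3*10))*(-104) = (138 + (-3 + 30))*(-104) = (138 + 27)*(-104) = 165*(-104) = -17160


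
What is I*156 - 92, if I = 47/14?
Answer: 3022/7 ≈ 431.71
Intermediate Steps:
I = 47/14 (I = 47*(1/14) = 47/14 ≈ 3.3571)
I*156 - 92 = (47/14)*156 - 92 = 3666/7 - 92 = 3022/7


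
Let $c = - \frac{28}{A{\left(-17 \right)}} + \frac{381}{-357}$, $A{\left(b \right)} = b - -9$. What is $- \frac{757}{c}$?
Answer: $- \frac{180166}{579} \approx -311.17$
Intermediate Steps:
$A{\left(b \right)} = 9 + b$ ($A{\left(b \right)} = b + 9 = 9 + b$)
$c = \frac{579}{238}$ ($c = - \frac{28}{9 - 17} + \frac{381}{-357} = - \frac{28}{-8} + 381 \left(- \frac{1}{357}\right) = \left(-28\right) \left(- \frac{1}{8}\right) - \frac{127}{119} = \frac{7}{2} - \frac{127}{119} = \frac{579}{238} \approx 2.4328$)
$- \frac{757}{c} = - \frac{757}{\frac{579}{238}} = \left(-757\right) \frac{238}{579} = - \frac{180166}{579}$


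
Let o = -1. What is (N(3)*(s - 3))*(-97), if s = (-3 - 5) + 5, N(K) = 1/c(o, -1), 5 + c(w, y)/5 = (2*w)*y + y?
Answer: -291/10 ≈ -29.100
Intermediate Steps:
c(w, y) = -25 + 5*y + 10*w*y (c(w, y) = -25 + 5*((2*w)*y + y) = -25 + 5*(2*w*y + y) = -25 + 5*(y + 2*w*y) = -25 + (5*y + 10*w*y) = -25 + 5*y + 10*w*y)
N(K) = -1/20 (N(K) = 1/(-25 + 5*(-1) + 10*(-1)*(-1)) = 1/(-25 - 5 + 10) = 1/(-20) = -1/20)
s = -3 (s = -8 + 5 = -3)
(N(3)*(s - 3))*(-97) = -(-3 - 3)/20*(-97) = -1/20*(-6)*(-97) = (3/10)*(-97) = -291/10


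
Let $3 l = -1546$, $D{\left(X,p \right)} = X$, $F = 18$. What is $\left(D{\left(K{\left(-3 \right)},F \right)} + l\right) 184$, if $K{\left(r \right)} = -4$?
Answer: $- \frac{286672}{3} \approx -95557.0$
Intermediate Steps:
$l = - \frac{1546}{3}$ ($l = \frac{1}{3} \left(-1546\right) = - \frac{1546}{3} \approx -515.33$)
$\left(D{\left(K{\left(-3 \right)},F \right)} + l\right) 184 = \left(-4 - \frac{1546}{3}\right) 184 = \left(- \frac{1558}{3}\right) 184 = - \frac{286672}{3}$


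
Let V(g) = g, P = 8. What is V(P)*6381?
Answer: 51048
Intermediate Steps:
V(P)*6381 = 8*6381 = 51048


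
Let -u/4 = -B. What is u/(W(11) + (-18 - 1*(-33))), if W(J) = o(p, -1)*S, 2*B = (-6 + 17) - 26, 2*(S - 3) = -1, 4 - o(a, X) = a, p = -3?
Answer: -12/13 ≈ -0.92308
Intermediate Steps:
o(a, X) = 4 - a
S = 5/2 (S = 3 + (1/2)*(-1) = 3 - 1/2 = 5/2 ≈ 2.5000)
B = -15/2 (B = ((-6 + 17) - 26)/2 = (11 - 26)/2 = (1/2)*(-15) = -15/2 ≈ -7.5000)
W(J) = 35/2 (W(J) = (4 - 1*(-3))*(5/2) = (4 + 3)*(5/2) = 7*(5/2) = 35/2)
u = -30 (u = -(-4)*(-15)/2 = -4*15/2 = -30)
u/(W(11) + (-18 - 1*(-33))) = -30/(35/2 + (-18 - 1*(-33))) = -30/(35/2 + (-18 + 33)) = -30/(35/2 + 15) = -30/65/2 = -30*2/65 = -12/13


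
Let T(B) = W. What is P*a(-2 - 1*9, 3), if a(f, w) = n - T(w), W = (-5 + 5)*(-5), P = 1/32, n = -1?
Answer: -1/32 ≈ -0.031250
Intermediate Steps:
P = 1/32 ≈ 0.031250
W = 0 (W = 0*(-5) = 0)
T(B) = 0
a(f, w) = -1 (a(f, w) = -1 - 1*0 = -1 + 0 = -1)
P*a(-2 - 1*9, 3) = (1/32)*(-1) = -1/32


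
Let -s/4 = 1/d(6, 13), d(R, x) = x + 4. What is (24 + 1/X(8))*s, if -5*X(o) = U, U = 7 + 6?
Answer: -1228/221 ≈ -5.5566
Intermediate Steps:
d(R, x) = 4 + x
U = 13
X(o) = -13/5 (X(o) = -⅕*13 = -13/5)
s = -4/17 (s = -4/(4 + 13) = -4/17 ≈ -0.23529)
(24 + 1/X(8))*s = (24 + 1/(-13/5))*(-4/17) = (24 - 5/13)*(-4/17) = (307/13)*(-4/17) = -1228/221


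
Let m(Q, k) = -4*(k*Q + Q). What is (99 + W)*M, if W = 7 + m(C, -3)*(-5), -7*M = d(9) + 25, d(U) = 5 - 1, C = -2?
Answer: -5394/7 ≈ -770.57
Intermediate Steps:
d(U) = 4
m(Q, k) = -4*Q - 4*Q*k (m(Q, k) = -4*(Q*k + Q) = -4*(Q + Q*k) = -4*Q - 4*Q*k)
M = -29/7 (M = -(4 + 25)/7 = -⅐*29 = -29/7 ≈ -4.1429)
W = 87 (W = 7 - 4*(-2)*(1 - 3)*(-5) = 7 - 4*(-2)*(-2)*(-5) = 7 - 16*(-5) = 7 + 80 = 87)
(99 + W)*M = (99 + 87)*(-29/7) = 186*(-29/7) = -5394/7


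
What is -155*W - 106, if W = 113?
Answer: -17621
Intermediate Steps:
-155*W - 106 = -155*113 - 106 = -17515 - 106 = -17621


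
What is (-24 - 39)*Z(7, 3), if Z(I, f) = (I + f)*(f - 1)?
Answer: -1260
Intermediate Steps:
Z(I, f) = (-1 + f)*(I + f) (Z(I, f) = (I + f)*(-1 + f) = (-1 + f)*(I + f))
(-24 - 39)*Z(7, 3) = (-24 - 39)*(3**2 - 1*7 - 1*3 + 7*3) = -63*(9 - 7 - 3 + 21) = -63*20 = -1260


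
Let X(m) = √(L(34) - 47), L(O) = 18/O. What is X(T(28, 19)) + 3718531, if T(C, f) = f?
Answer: 3718531 + I*√13430/17 ≈ 3.7185e+6 + 6.8169*I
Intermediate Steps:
X(m) = I*√13430/17 (X(m) = √(18/34 - 47) = √(18*(1/34) - 47) = √(9/17 - 47) = √(-790/17) = I*√13430/17)
X(T(28, 19)) + 3718531 = I*√13430/17 + 3718531 = 3718531 + I*√13430/17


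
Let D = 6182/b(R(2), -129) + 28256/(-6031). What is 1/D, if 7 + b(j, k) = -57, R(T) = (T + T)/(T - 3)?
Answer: -192992/19546013 ≈ -0.0098737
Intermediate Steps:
R(T) = 2*T/(-3 + T) (R(T) = (2*T)/(-3 + T) = 2*T/(-3 + T))
b(j, k) = -64 (b(j, k) = -7 - 57 = -64)
D = -19546013/192992 (D = 6182/(-64) + 28256/(-6031) = 6182*(-1/64) + 28256*(-1/6031) = -3091/32 - 28256/6031 = -19546013/192992 ≈ -101.28)
1/D = 1/(-19546013/192992) = -192992/19546013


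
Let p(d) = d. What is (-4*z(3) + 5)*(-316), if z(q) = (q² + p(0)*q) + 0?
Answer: 9796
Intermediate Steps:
z(q) = q² (z(q) = (q² + 0*q) + 0 = (q² + 0) + 0 = q² + 0 = q²)
(-4*z(3) + 5)*(-316) = (-4*3² + 5)*(-316) = (-4*9 + 5)*(-316) = (-36 + 5)*(-316) = -31*(-316) = 9796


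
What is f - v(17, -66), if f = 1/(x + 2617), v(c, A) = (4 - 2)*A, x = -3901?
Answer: 169487/1284 ≈ 132.00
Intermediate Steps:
v(c, A) = 2*A
f = -1/1284 (f = 1/(-3901 + 2617) = 1/(-1284) = -1/1284 ≈ -0.00077882)
f - v(17, -66) = -1/1284 - 2*(-66) = -1/1284 - 1*(-132) = -1/1284 + 132 = 169487/1284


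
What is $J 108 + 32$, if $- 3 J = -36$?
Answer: $1328$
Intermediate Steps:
$J = 12$ ($J = \left(- \frac{1}{3}\right) \left(-36\right) = 12$)
$J 108 + 32 = 12 \cdot 108 + 32 = 1296 + 32 = 1328$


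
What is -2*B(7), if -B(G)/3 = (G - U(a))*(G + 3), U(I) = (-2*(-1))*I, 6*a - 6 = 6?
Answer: 180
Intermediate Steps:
a = 2 (a = 1 + (1/6)*6 = 1 + 1 = 2)
U(I) = 2*I
B(G) = -3*(-4 + G)*(3 + G) (B(G) = -3*(G - 2*2)*(G + 3) = -3*(G - 1*4)*(3 + G) = -3*(G - 4)*(3 + G) = -3*(-4 + G)*(3 + G))
-2*B(7) = -2*(36 - 3*7**2 + 3*7) = -2*(36 - 3*49 + 21) = -2*(36 - 147 + 21) = -2*(-90) = 180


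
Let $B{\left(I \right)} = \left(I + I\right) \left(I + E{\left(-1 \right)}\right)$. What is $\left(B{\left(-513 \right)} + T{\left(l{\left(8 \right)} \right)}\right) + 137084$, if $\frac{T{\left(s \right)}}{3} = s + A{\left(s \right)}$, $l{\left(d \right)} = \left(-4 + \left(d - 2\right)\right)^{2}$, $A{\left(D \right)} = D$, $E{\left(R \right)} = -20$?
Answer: $683966$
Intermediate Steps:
$l{\left(d \right)} = \left(-6 + d\right)^{2}$ ($l{\left(d \right)} = \left(-4 + \left(-2 + d\right)\right)^{2} = \left(-6 + d\right)^{2}$)
$T{\left(s \right)} = 6 s$ ($T{\left(s \right)} = 3 \left(s + s\right) = 3 \cdot 2 s = 6 s$)
$B{\left(I \right)} = 2 I \left(-20 + I\right)$ ($B{\left(I \right)} = \left(I + I\right) \left(I - 20\right) = 2 I \left(-20 + I\right)$)
$\left(B{\left(-513 \right)} + T{\left(l{\left(8 \right)} \right)}\right) + 137084 = \left(2 \left(-513\right) \left(-20 - 513\right) + 6 \left(-6 + 8\right)^{2}\right) + 137084 = \left(2 \left(-513\right) \left(-533\right) + 6 \cdot 2^{2}\right) + 137084 = \left(546858 + 6 \cdot 4\right) + 137084 = \left(546858 + 24\right) + 137084 = 546882 + 137084 = 683966$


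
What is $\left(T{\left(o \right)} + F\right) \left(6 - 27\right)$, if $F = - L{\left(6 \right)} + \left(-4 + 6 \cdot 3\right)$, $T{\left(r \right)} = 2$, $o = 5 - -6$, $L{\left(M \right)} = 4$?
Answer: $-252$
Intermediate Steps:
$o = 11$ ($o = 5 + 6 = 11$)
$F = 10$ ($F = \left(-1\right) 4 + \left(-4 + 6 \cdot 3\right) = -4 + \left(-4 + 18\right) = -4 + 14 = 10$)
$\left(T{\left(o \right)} + F\right) \left(6 - 27\right) = \left(2 + 10\right) \left(6 - 27\right) = 12 \left(-21\right) = -252$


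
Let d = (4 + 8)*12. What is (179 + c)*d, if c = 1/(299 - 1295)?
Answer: 2139396/83 ≈ 25776.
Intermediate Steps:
c = -1/996 (c = 1/(-996) = -1/996 ≈ -0.0010040)
d = 144 (d = 12*12 = 144)
(179 + c)*d = (179 - 1/996)*144 = (178283/996)*144 = 2139396/83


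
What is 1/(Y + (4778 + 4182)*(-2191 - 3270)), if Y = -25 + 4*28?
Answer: -1/48930473 ≈ -2.0437e-8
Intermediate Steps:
Y = 87 (Y = -25 + 112 = 87)
1/(Y + (4778 + 4182)*(-2191 - 3270)) = 1/(87 + (4778 + 4182)*(-2191 - 3270)) = 1/(87 + 8960*(-5461)) = 1/(87 - 48930560) = 1/(-48930473) = -1/48930473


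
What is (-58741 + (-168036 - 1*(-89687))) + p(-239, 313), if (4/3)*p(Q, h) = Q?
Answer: -549077/4 ≈ -1.3727e+5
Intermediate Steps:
p(Q, h) = 3*Q/4
(-58741 + (-168036 - 1*(-89687))) + p(-239, 313) = (-58741 + (-168036 - 1*(-89687))) + (¾)*(-239) = (-58741 + (-168036 + 89687)) - 717/4 = (-58741 - 78349) - 717/4 = -137090 - 717/4 = -549077/4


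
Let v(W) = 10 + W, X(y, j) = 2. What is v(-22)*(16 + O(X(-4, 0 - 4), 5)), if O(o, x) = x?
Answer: -252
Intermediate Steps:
v(-22)*(16 + O(X(-4, 0 - 4), 5)) = (10 - 22)*(16 + 5) = -12*21 = -252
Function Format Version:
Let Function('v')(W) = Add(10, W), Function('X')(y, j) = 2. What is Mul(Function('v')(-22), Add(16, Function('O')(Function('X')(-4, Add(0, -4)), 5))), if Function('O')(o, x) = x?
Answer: -252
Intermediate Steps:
Mul(Function('v')(-22), Add(16, Function('O')(Function('X')(-4, Add(0, -4)), 5))) = Mul(Add(10, -22), Add(16, 5)) = Mul(-12, 21) = -252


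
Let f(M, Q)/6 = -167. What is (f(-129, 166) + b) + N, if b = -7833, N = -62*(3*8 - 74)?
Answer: -5735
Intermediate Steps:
f(M, Q) = -1002 (f(M, Q) = 6*(-167) = -1002)
N = 3100 (N = -62*(24 - 74) = -62*(-50) = 3100)
(f(-129, 166) + b) + N = (-1002 - 7833) + 3100 = -8835 + 3100 = -5735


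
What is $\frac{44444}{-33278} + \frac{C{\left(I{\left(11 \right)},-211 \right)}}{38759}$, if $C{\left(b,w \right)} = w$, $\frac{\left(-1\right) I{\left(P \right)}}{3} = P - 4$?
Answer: $- \frac{123544761}{92130143} \approx -1.341$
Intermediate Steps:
$I{\left(P \right)} = 12 - 3 P$ ($I{\left(P \right)} = - 3 \left(P - 4\right) = - 3 \left(-4 + P\right) = 12 - 3 P$)
$\frac{44444}{-33278} + \frac{C{\left(I{\left(11 \right)},-211 \right)}}{38759} = \frac{44444}{-33278} - \frac{211}{38759} = 44444 \left(- \frac{1}{33278}\right) - \frac{211}{38759} = - \frac{22222}{16639} - \frac{211}{38759} = - \frac{123544761}{92130143}$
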